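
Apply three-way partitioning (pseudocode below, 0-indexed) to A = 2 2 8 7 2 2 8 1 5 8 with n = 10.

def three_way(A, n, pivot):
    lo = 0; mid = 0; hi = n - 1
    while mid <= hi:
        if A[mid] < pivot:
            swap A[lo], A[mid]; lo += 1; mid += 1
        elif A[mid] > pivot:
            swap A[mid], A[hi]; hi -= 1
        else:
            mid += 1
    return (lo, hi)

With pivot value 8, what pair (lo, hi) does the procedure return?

pivot = 8; lo=0, mid=0, hi=9
A[mid]=2<8: swap A[0],A[0]; lo=1,mid=1 → 2 2 8 7 2 2 8 1 5 8
A[mid]=2<8: swap A[1],A[1]; lo=2,mid=2 → 2 2 8 7 2 2 8 1 5 8
A[mid]=8=8: mid=3
A[mid]=7<8: swap A[2],A[3]; lo=3,mid=4 → 2 2 7 8 2 2 8 1 5 8
A[mid]=2<8: swap A[3],A[4]; lo=4,mid=5 → 2 2 7 2 8 2 8 1 5 8
A[mid]=2<8: swap A[4],A[5]; lo=5,mid=6 → 2 2 7 2 2 8 8 1 5 8
A[mid]=8=8: mid=7
A[mid]=1<8: swap A[5],A[7]; lo=6,mid=8 → 2 2 7 2 2 1 8 8 5 8
A[mid]=5<8: swap A[6],A[8]; lo=7,mid=9 → 2 2 7 2 2 1 5 8 8 8
A[mid]=8=8: mid=10
end: lo=7, hi=9; A = 2 2 7 2 2 1 5 8 8 8

(7, 9)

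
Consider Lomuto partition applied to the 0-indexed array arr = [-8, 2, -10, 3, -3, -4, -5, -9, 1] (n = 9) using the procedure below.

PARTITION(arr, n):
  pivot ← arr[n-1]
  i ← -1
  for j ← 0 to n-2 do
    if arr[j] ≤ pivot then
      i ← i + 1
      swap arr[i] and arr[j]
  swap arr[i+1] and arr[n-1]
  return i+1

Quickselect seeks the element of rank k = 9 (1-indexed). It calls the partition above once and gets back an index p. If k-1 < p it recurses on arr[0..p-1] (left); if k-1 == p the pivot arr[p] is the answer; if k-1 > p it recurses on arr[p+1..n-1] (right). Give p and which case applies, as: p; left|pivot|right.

pivot = arr[8] = 1; i = -1
j=0: arr[0]=-8 ≤ 1 → i=0, swap arr[0],arr[0] (no change) → [-8, 2, -10, 3, -3, -4, -5, -9, 1]
j=1: arr[1]=2 > 1 → no swap
j=2: arr[2]=-10 ≤ 1 → i=1, swap arr[1],arr[2] → [-8, -10, 2, 3, -3, -4, -5, -9, 1]
j=3: arr[3]=3 > 1 → no swap
j=4: arr[4]=-3 ≤ 1 → i=2, swap arr[2],arr[4] → [-8, -10, -3, 3, 2, -4, -5, -9, 1]
j=5: arr[5]=-4 ≤ 1 → i=3, swap arr[3],arr[5] → [-8, -10, -3, -4, 2, 3, -5, -9, 1]
j=6: arr[6]=-5 ≤ 1 → i=4, swap arr[4],arr[6] → [-8, -10, -3, -4, -5, 3, 2, -9, 1]
j=7: arr[7]=-9 ≤ 1 → i=5, swap arr[5],arr[7] → [-8, -10, -3, -4, -5, -9, 2, 3, 1]
final swap arr[6],arr[8] → [-8, -10, -3, -4, -5, -9, 1, 3, 2]; return 6
p = 6; k-1 = 8 > 6 ⇒ right

6; right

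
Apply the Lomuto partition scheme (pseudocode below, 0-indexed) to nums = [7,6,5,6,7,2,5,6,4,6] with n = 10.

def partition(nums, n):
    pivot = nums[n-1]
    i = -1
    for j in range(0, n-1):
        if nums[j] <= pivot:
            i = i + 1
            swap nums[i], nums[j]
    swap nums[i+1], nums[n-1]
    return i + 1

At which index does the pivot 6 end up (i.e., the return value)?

pivot = nums[9] = 6; i = -1
j=0: nums[0]=7 > 6 → no swap
j=1: nums[1]=6 ≤ 6 → i=0, swap nums[0],nums[1] → [6,7,5,6,7,2,5,6,4,6]
j=2: nums[2]=5 ≤ 6 → i=1, swap nums[1],nums[2] → [6,5,7,6,7,2,5,6,4,6]
j=3: nums[3]=6 ≤ 6 → i=2, swap nums[2],nums[3] → [6,5,6,7,7,2,5,6,4,6]
j=4: nums[4]=7 > 6 → no swap
j=5: nums[5]=2 ≤ 6 → i=3, swap nums[3],nums[5] → [6,5,6,2,7,7,5,6,4,6]
j=6: nums[6]=5 ≤ 6 → i=4, swap nums[4],nums[6] → [6,5,6,2,5,7,7,6,4,6]
j=7: nums[7]=6 ≤ 6 → i=5, swap nums[5],nums[7] → [6,5,6,2,5,6,7,7,4,6]
j=8: nums[8]=4 ≤ 6 → i=6, swap nums[6],nums[8] → [6,5,6,2,5,6,4,7,7,6]
final swap nums[7],nums[9] → [6,5,6,2,5,6,4,6,7,7]; return 7

7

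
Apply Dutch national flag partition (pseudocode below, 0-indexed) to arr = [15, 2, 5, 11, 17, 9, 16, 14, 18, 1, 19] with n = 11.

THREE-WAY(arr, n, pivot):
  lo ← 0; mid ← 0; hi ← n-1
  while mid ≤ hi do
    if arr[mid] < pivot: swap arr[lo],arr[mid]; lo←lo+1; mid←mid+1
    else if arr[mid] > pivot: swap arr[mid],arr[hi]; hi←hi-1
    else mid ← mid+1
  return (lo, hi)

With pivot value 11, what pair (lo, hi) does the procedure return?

(4, 4)

lo=0 mid=0 hi=10
15>11: swap(0,10), hi=9 ⇒ [19, 2, 5, 11, 17, 9, 16, 14, 18, 1, 15]
19>11: swap(0,9), hi=8 ⇒ [1, 2, 5, 11, 17, 9, 16, 14, 18, 19, 15]
1<11: swap(0,0), lo=1 mid=1 ⇒ [1, 2, 5, 11, 17, 9, 16, 14, 18, 19, 15]
2<11: swap(1,1), lo=2 mid=2 ⇒ [1, 2, 5, 11, 17, 9, 16, 14, 18, 19, 15]
5<11: swap(2,2), lo=3 mid=3 ⇒ [1, 2, 5, 11, 17, 9, 16, 14, 18, 19, 15]
11=11: mid=4
17>11: swap(4,8), hi=7 ⇒ [1, 2, 5, 11, 18, 9, 16, 14, 17, 19, 15]
18>11: swap(4,7), hi=6 ⇒ [1, 2, 5, 11, 14, 9, 16, 18, 17, 19, 15]
14>11: swap(4,6), hi=5 ⇒ [1, 2, 5, 11, 16, 9, 14, 18, 17, 19, 15]
16>11: swap(4,5), hi=4 ⇒ [1, 2, 5, 11, 9, 16, 14, 18, 17, 19, 15]
9<11: swap(3,4), lo=4 mid=5 ⇒ [1, 2, 5, 9, 11, 16, 14, 18, 17, 19, 15]
done. lo=4 hi=4; arr=[1, 2, 5, 9, 11, 16, 14, 18, 17, 19, 15]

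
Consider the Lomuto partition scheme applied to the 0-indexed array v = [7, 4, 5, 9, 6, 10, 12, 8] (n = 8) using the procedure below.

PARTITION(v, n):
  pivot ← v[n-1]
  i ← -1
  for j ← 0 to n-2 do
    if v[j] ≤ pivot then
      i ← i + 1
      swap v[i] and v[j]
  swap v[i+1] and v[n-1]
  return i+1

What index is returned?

pivot = v[7] = 8; i = -1
j=0: v[0]=7 ≤ 8 → i=0, swap v[0],v[0] (no change) → [7, 4, 5, 9, 6, 10, 12, 8]
j=1: v[1]=4 ≤ 8 → i=1, swap v[1],v[1] (no change) → [7, 4, 5, 9, 6, 10, 12, 8]
j=2: v[2]=5 ≤ 8 → i=2, swap v[2],v[2] (no change) → [7, 4, 5, 9, 6, 10, 12, 8]
j=3: v[3]=9 > 8 → no swap
j=4: v[4]=6 ≤ 8 → i=3, swap v[3],v[4] → [7, 4, 5, 6, 9, 10, 12, 8]
j=5: v[5]=10 > 8 → no swap
j=6: v[6]=12 > 8 → no swap
final swap v[4],v[7] → [7, 4, 5, 6, 8, 10, 12, 9]; return 4

4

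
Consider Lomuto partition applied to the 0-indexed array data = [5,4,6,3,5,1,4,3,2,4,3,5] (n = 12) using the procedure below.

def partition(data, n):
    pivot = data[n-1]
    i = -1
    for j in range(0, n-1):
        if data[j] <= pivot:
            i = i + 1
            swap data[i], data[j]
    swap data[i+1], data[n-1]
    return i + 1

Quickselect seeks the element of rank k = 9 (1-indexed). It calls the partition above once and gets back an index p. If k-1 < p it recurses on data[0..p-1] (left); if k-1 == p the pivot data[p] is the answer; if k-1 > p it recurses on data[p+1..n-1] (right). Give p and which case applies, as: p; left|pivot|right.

pivot=5, i=-1
j=0: 5≤5, i=0, swap(0,0) ⇒ [5,4,6,3,5,1,4,3,2,4,3,5]
j=1: 4≤5, i=1, swap(1,1) ⇒ [5,4,6,3,5,1,4,3,2,4,3,5]
j=2: 6>5, skip
j=3: 3≤5, i=2, swap(2,3) ⇒ [5,4,3,6,5,1,4,3,2,4,3,5]
j=4: 5≤5, i=3, swap(3,4) ⇒ [5,4,3,5,6,1,4,3,2,4,3,5]
j=5: 1≤5, i=4, swap(4,5) ⇒ [5,4,3,5,1,6,4,3,2,4,3,5]
j=6: 4≤5, i=5, swap(5,6) ⇒ [5,4,3,5,1,4,6,3,2,4,3,5]
j=7: 3≤5, i=6, swap(6,7) ⇒ [5,4,3,5,1,4,3,6,2,4,3,5]
j=8: 2≤5, i=7, swap(7,8) ⇒ [5,4,3,5,1,4,3,2,6,4,3,5]
j=9: 4≤5, i=8, swap(8,9) ⇒ [5,4,3,5,1,4,3,2,4,6,3,5]
j=10: 3≤5, i=9, swap(9,10) ⇒ [5,4,3,5,1,4,3,2,4,3,6,5]
swap(10,11) ⇒ [5,4,3,5,1,4,3,2,4,3,5,6]; return 10
p = 10; k-1 = 8 < 10 ⇒ left

10; left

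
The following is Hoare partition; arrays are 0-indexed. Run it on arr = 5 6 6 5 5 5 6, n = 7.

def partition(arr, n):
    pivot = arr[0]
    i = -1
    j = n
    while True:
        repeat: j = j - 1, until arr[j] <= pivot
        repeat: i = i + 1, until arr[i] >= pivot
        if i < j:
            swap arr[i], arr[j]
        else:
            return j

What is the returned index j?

2

pivot = arr[0] = 5; i = -1, j = 7
j→5 (arr[5]=5≤5), i→0 (arr[0]=5≥5); i<j, swap → 5 6 6 5 5 5 6
j→4 (arr[4]=5≤5), i→1 (arr[1]=6≥5); i<j, swap → 5 5 6 5 6 5 6
j→3 (arr[3]=5≤5), i→2 (arr[2]=6≥5); i<j, swap → 5 5 5 6 6 5 6
j→2, i→3; i≥j, return j=2. arr = 5 5 5 6 6 5 6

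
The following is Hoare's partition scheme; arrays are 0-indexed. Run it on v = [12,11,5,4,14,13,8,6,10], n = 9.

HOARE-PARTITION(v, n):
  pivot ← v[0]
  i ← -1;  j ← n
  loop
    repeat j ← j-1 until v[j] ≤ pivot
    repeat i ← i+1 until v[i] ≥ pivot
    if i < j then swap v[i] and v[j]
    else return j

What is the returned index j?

pivot=12
j stops at 8 (10), i stops at 0 (12); swap ⇒ [10,11,5,4,14,13,8,6,12]
j stops at 7 (6), i stops at 4 (14); swap ⇒ [10,11,5,4,6,13,8,14,12]
j stops at 6 (8), i stops at 5 (13); swap ⇒ [10,11,5,4,6,8,13,14,12]
j stops at 5, i stops at 6; i≥j ⇒ return 5. v=[10,11,5,4,6,8,13,14,12]

5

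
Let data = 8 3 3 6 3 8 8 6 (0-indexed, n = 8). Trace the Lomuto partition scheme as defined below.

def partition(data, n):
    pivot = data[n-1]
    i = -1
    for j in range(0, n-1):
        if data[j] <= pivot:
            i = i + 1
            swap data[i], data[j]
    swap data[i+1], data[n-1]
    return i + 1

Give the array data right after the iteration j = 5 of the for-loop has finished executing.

pivot=6, i=-1
j=0: 8>6, skip
j=1: 3≤6, i=0, swap(0,1) ⇒ 3 8 3 6 3 8 8 6
j=2: 3≤6, i=1, swap(1,2) ⇒ 3 3 8 6 3 8 8 6
j=3: 6≤6, i=2, swap(2,3) ⇒ 3 3 6 8 3 8 8 6
j=4: 3≤6, i=3, swap(3,4) ⇒ 3 3 6 3 8 8 8 6
j=5: 8>6, skip
(after j=5) data = 3 3 6 3 8 8 8 6

3 3 6 3 8 8 8 6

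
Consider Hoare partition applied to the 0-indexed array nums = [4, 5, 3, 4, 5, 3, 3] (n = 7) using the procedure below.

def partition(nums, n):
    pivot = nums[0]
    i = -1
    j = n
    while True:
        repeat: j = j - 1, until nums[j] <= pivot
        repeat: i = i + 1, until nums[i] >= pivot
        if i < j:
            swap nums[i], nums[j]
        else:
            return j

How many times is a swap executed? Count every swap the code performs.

2

pivot = nums[0] = 4; i = -1, j = 7
j→6 (nums[6]=3≤4), i→0 (nums[0]=4≥4); i<j, swap → [3, 5, 3, 4, 5, 3, 4]
j→5 (nums[5]=3≤4), i→1 (nums[1]=5≥4); i<j, swap → [3, 3, 3, 4, 5, 5, 4]
j→3, i→3; i≥j, return j=3. nums = [3, 3, 3, 4, 5, 5, 4]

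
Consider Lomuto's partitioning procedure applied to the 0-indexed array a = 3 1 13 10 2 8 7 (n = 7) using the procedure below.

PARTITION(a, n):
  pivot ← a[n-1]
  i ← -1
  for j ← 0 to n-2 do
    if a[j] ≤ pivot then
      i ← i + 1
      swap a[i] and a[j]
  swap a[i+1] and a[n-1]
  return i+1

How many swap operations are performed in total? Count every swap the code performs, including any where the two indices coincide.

pivot=7, i=-1
j=0: 3≤7, i=0, swap(0,0) ⇒ 3 1 13 10 2 8 7
j=1: 1≤7, i=1, swap(1,1) ⇒ 3 1 13 10 2 8 7
j=2: 13>7, skip
j=3: 10>7, skip
j=4: 2≤7, i=2, swap(2,4) ⇒ 3 1 2 10 13 8 7
j=5: 8>7, skip
swap(3,6) ⇒ 3 1 2 7 13 8 10; return 3

4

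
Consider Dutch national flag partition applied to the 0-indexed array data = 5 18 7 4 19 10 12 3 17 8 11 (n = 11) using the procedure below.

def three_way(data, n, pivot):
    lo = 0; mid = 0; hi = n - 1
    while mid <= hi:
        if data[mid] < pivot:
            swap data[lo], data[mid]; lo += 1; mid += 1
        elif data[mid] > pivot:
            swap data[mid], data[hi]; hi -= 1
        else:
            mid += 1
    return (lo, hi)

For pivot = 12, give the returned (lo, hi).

pivot = 12; lo=0, mid=0, hi=10
data[mid]=5<12: swap data[0],data[0]; lo=1,mid=1 → 5 18 7 4 19 10 12 3 17 8 11
data[mid]=18>12: swap data[1],data[10]; hi=9 → 5 11 7 4 19 10 12 3 17 8 18
data[mid]=11<12: swap data[1],data[1]; lo=2,mid=2 → 5 11 7 4 19 10 12 3 17 8 18
data[mid]=7<12: swap data[2],data[2]; lo=3,mid=3 → 5 11 7 4 19 10 12 3 17 8 18
data[mid]=4<12: swap data[3],data[3]; lo=4,mid=4 → 5 11 7 4 19 10 12 3 17 8 18
data[mid]=19>12: swap data[4],data[9]; hi=8 → 5 11 7 4 8 10 12 3 17 19 18
data[mid]=8<12: swap data[4],data[4]; lo=5,mid=5 → 5 11 7 4 8 10 12 3 17 19 18
data[mid]=10<12: swap data[5],data[5]; lo=6,mid=6 → 5 11 7 4 8 10 12 3 17 19 18
data[mid]=12=12: mid=7
data[mid]=3<12: swap data[6],data[7]; lo=7,mid=8 → 5 11 7 4 8 10 3 12 17 19 18
data[mid]=17>12: swap data[8],data[8]; hi=7 → 5 11 7 4 8 10 3 12 17 19 18
end: lo=7, hi=7; data = 5 11 7 4 8 10 3 12 17 19 18

(7, 7)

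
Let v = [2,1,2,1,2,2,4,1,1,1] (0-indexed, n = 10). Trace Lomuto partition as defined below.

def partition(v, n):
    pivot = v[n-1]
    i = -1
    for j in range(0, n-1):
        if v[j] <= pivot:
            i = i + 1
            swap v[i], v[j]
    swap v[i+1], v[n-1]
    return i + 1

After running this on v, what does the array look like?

[1,1,1,1,1,2,4,2,2,2]

pivot=1, i=-1
j=0: 2>1, skip
j=1: 1≤1, i=0, swap(0,1) ⇒ [1,2,2,1,2,2,4,1,1,1]
j=2: 2>1, skip
j=3: 1≤1, i=1, swap(1,3) ⇒ [1,1,2,2,2,2,4,1,1,1]
j=4: 2>1, skip
j=5: 2>1, skip
j=6: 4>1, skip
j=7: 1≤1, i=2, swap(2,7) ⇒ [1,1,1,2,2,2,4,2,1,1]
j=8: 1≤1, i=3, swap(3,8) ⇒ [1,1,1,1,2,2,4,2,2,1]
swap(4,9) ⇒ [1,1,1,1,1,2,4,2,2,2]; return 4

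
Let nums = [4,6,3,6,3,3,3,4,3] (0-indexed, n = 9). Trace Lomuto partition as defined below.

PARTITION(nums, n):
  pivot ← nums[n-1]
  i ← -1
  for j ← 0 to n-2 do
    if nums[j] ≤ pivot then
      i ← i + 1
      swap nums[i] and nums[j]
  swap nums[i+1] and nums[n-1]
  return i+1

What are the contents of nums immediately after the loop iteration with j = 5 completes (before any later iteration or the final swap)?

pivot = nums[8] = 3; i = -1
j=0: nums[0]=4 > 3 → no swap
j=1: nums[1]=6 > 3 → no swap
j=2: nums[2]=3 ≤ 3 → i=0, swap nums[0],nums[2] → [3,6,4,6,3,3,3,4,3]
j=3: nums[3]=6 > 3 → no swap
j=4: nums[4]=3 ≤ 3 → i=1, swap nums[1],nums[4] → [3,3,4,6,6,3,3,4,3]
j=5: nums[5]=3 ≤ 3 → i=2, swap nums[2],nums[5] → [3,3,3,6,6,4,3,4,3]
(after j=5) nums = [3,3,3,6,6,4,3,4,3]

[3,3,3,6,6,4,3,4,3]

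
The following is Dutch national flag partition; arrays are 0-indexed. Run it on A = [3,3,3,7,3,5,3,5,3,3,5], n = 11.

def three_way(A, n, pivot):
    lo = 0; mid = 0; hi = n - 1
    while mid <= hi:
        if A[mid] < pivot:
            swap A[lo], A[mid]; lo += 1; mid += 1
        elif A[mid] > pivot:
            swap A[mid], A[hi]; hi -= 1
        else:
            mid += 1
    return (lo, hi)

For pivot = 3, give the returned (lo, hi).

pivot = 3; lo=0, mid=0, hi=10
A[mid]=3=3: mid=1
A[mid]=3=3: mid=2
A[mid]=3=3: mid=3
A[mid]=7>3: swap A[3],A[10]; hi=9 → [3,3,3,5,3,5,3,5,3,3,7]
A[mid]=5>3: swap A[3],A[9]; hi=8 → [3,3,3,3,3,5,3,5,3,5,7]
A[mid]=3=3: mid=4
A[mid]=3=3: mid=5
A[mid]=5>3: swap A[5],A[8]; hi=7 → [3,3,3,3,3,3,3,5,5,5,7]
A[mid]=3=3: mid=6
A[mid]=3=3: mid=7
A[mid]=5>3: swap A[7],A[7]; hi=6 → [3,3,3,3,3,3,3,5,5,5,7]
end: lo=0, hi=6; A = [3,3,3,3,3,3,3,5,5,5,7]

(0, 6)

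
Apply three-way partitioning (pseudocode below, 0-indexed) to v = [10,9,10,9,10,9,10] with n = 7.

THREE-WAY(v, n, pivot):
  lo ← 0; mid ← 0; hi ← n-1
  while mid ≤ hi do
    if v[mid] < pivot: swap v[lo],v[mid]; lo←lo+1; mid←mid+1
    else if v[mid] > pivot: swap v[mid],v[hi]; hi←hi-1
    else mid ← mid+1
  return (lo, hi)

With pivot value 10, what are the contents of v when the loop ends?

[9,9,9,10,10,10,10]

lo=0 mid=0 hi=6
10=10: mid=1
9<10: swap(0,1), lo=1 mid=2 ⇒ [9,10,10,9,10,9,10]
10=10: mid=3
9<10: swap(1,3), lo=2 mid=4 ⇒ [9,9,10,10,10,9,10]
10=10: mid=5
9<10: swap(2,5), lo=3 mid=6 ⇒ [9,9,9,10,10,10,10]
10=10: mid=7
done. lo=3 hi=6; v=[9,9,9,10,10,10,10]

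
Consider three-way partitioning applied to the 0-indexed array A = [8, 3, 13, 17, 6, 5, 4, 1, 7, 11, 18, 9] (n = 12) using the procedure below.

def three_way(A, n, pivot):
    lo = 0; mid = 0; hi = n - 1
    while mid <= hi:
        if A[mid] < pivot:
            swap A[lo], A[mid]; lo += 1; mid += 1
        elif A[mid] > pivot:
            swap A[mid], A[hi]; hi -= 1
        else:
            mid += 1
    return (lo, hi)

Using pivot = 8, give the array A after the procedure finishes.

lo=0 mid=0 hi=11
8=8: mid=1
3<8: swap(0,1), lo=1 mid=2 ⇒ [3, 8, 13, 17, 6, 5, 4, 1, 7, 11, 18, 9]
13>8: swap(2,11), hi=10 ⇒ [3, 8, 9, 17, 6, 5, 4, 1, 7, 11, 18, 13]
9>8: swap(2,10), hi=9 ⇒ [3, 8, 18, 17, 6, 5, 4, 1, 7, 11, 9, 13]
18>8: swap(2,9), hi=8 ⇒ [3, 8, 11, 17, 6, 5, 4, 1, 7, 18, 9, 13]
11>8: swap(2,8), hi=7 ⇒ [3, 8, 7, 17, 6, 5, 4, 1, 11, 18, 9, 13]
7<8: swap(1,2), lo=2 mid=3 ⇒ [3, 7, 8, 17, 6, 5, 4, 1, 11, 18, 9, 13]
17>8: swap(3,7), hi=6 ⇒ [3, 7, 8, 1, 6, 5, 4, 17, 11, 18, 9, 13]
1<8: swap(2,3), lo=3 mid=4 ⇒ [3, 7, 1, 8, 6, 5, 4, 17, 11, 18, 9, 13]
6<8: swap(3,4), lo=4 mid=5 ⇒ [3, 7, 1, 6, 8, 5, 4, 17, 11, 18, 9, 13]
5<8: swap(4,5), lo=5 mid=6 ⇒ [3, 7, 1, 6, 5, 8, 4, 17, 11, 18, 9, 13]
4<8: swap(5,6), lo=6 mid=7 ⇒ [3, 7, 1, 6, 5, 4, 8, 17, 11, 18, 9, 13]
done. lo=6 hi=6; A=[3, 7, 1, 6, 5, 4, 8, 17, 11, 18, 9, 13]

[3, 7, 1, 6, 5, 4, 8, 17, 11, 18, 9, 13]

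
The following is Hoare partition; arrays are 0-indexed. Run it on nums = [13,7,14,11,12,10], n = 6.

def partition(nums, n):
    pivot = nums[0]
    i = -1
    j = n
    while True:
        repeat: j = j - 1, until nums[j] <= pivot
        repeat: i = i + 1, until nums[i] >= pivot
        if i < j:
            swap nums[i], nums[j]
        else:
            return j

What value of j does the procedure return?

pivot = nums[0] = 13; i = -1, j = 6
j→5 (nums[5]=10≤13), i→0 (nums[0]=13≥13); i<j, swap → [10,7,14,11,12,13]
j→4 (nums[4]=12≤13), i→2 (nums[2]=14≥13); i<j, swap → [10,7,12,11,14,13]
j→3, i→4; i≥j, return j=3. nums = [10,7,12,11,14,13]

3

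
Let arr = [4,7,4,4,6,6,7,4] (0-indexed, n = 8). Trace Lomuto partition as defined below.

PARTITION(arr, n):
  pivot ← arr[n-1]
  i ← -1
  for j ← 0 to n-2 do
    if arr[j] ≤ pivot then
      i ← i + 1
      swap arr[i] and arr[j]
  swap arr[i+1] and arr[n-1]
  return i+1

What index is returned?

3

pivot = arr[7] = 4; i = -1
j=0: arr[0]=4 ≤ 4 → i=0, swap arr[0],arr[0] (no change) → [4,7,4,4,6,6,7,4]
j=1: arr[1]=7 > 4 → no swap
j=2: arr[2]=4 ≤ 4 → i=1, swap arr[1],arr[2] → [4,4,7,4,6,6,7,4]
j=3: arr[3]=4 ≤ 4 → i=2, swap arr[2],arr[3] → [4,4,4,7,6,6,7,4]
j=4: arr[4]=6 > 4 → no swap
j=5: arr[5]=6 > 4 → no swap
j=6: arr[6]=7 > 4 → no swap
final swap arr[3],arr[7] → [4,4,4,4,6,6,7,7]; return 3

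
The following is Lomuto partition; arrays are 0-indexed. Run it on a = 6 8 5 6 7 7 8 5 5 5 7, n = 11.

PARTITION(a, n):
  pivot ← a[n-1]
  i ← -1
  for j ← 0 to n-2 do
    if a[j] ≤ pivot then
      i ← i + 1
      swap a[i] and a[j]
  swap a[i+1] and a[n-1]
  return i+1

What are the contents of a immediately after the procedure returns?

6 5 6 7 7 5 5 5 7 8 8

pivot=7, i=-1
j=0: 6≤7, i=0, swap(0,0) ⇒ 6 8 5 6 7 7 8 5 5 5 7
j=1: 8>7, skip
j=2: 5≤7, i=1, swap(1,2) ⇒ 6 5 8 6 7 7 8 5 5 5 7
j=3: 6≤7, i=2, swap(2,3) ⇒ 6 5 6 8 7 7 8 5 5 5 7
j=4: 7≤7, i=3, swap(3,4) ⇒ 6 5 6 7 8 7 8 5 5 5 7
j=5: 7≤7, i=4, swap(4,5) ⇒ 6 5 6 7 7 8 8 5 5 5 7
j=6: 8>7, skip
j=7: 5≤7, i=5, swap(5,7) ⇒ 6 5 6 7 7 5 8 8 5 5 7
j=8: 5≤7, i=6, swap(6,8) ⇒ 6 5 6 7 7 5 5 8 8 5 7
j=9: 5≤7, i=7, swap(7,9) ⇒ 6 5 6 7 7 5 5 5 8 8 7
swap(8,10) ⇒ 6 5 6 7 7 5 5 5 7 8 8; return 8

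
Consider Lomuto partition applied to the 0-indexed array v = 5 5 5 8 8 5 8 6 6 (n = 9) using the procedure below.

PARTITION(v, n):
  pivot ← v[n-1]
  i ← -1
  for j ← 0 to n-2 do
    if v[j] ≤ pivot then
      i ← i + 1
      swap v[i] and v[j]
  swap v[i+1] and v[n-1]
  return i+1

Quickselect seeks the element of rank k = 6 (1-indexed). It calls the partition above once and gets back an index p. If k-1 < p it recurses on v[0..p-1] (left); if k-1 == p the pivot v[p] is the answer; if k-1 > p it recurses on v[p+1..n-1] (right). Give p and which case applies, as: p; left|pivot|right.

5; pivot

pivot = v[8] = 6; i = -1
j=0: v[0]=5 ≤ 6 → i=0, swap v[0],v[0] (no change) → 5 5 5 8 8 5 8 6 6
j=1: v[1]=5 ≤ 6 → i=1, swap v[1],v[1] (no change) → 5 5 5 8 8 5 8 6 6
j=2: v[2]=5 ≤ 6 → i=2, swap v[2],v[2] (no change) → 5 5 5 8 8 5 8 6 6
j=3: v[3]=8 > 6 → no swap
j=4: v[4]=8 > 6 → no swap
j=5: v[5]=5 ≤ 6 → i=3, swap v[3],v[5] → 5 5 5 5 8 8 8 6 6
j=6: v[6]=8 > 6 → no swap
j=7: v[7]=6 ≤ 6 → i=4, swap v[4],v[7] → 5 5 5 5 6 8 8 8 6
final swap v[5],v[8] → 5 5 5 5 6 6 8 8 8; return 5
p = 5; k-1 = 5 == 5 ⇒ pivot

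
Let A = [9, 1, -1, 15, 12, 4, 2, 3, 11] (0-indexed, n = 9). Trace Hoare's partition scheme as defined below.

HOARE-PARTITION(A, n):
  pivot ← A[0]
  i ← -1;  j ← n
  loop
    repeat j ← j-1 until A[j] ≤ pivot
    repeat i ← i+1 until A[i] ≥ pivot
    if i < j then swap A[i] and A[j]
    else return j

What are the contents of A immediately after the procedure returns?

pivot=9
j stops at 7 (3), i stops at 0 (9); swap ⇒ [3, 1, -1, 15, 12, 4, 2, 9, 11]
j stops at 6 (2), i stops at 3 (15); swap ⇒ [3, 1, -1, 2, 12, 4, 15, 9, 11]
j stops at 5 (4), i stops at 4 (12); swap ⇒ [3, 1, -1, 2, 4, 12, 15, 9, 11]
j stops at 4, i stops at 5; i≥j ⇒ return 4. A=[3, 1, -1, 2, 4, 12, 15, 9, 11]

[3, 1, -1, 2, 4, 12, 15, 9, 11]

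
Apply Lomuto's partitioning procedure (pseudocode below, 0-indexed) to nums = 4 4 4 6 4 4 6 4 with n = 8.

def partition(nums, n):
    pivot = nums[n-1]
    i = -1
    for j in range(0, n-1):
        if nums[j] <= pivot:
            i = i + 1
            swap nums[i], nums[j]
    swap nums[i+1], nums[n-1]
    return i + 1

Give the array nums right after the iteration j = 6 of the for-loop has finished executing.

pivot=4, i=-1
j=0: 4≤4, i=0, swap(0,0) ⇒ 4 4 4 6 4 4 6 4
j=1: 4≤4, i=1, swap(1,1) ⇒ 4 4 4 6 4 4 6 4
j=2: 4≤4, i=2, swap(2,2) ⇒ 4 4 4 6 4 4 6 4
j=3: 6>4, skip
j=4: 4≤4, i=3, swap(3,4) ⇒ 4 4 4 4 6 4 6 4
j=5: 4≤4, i=4, swap(4,5) ⇒ 4 4 4 4 4 6 6 4
j=6: 6>4, skip
(after j=6) nums = 4 4 4 4 4 6 6 4

4 4 4 4 4 6 6 4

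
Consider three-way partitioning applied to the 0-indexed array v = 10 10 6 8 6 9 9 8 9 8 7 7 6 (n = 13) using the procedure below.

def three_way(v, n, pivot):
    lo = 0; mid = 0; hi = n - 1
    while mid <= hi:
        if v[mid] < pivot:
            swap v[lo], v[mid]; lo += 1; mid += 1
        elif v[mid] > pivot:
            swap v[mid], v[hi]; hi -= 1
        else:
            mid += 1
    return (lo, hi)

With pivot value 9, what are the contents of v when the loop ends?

6 7 6 8 6 8 8 7 9 9 9 10 10

lo=0 mid=0 hi=12
10>9: swap(0,12), hi=11 ⇒ 6 10 6 8 6 9 9 8 9 8 7 7 10
6<9: swap(0,0), lo=1 mid=1 ⇒ 6 10 6 8 6 9 9 8 9 8 7 7 10
10>9: swap(1,11), hi=10 ⇒ 6 7 6 8 6 9 9 8 9 8 7 10 10
7<9: swap(1,1), lo=2 mid=2 ⇒ 6 7 6 8 6 9 9 8 9 8 7 10 10
6<9: swap(2,2), lo=3 mid=3 ⇒ 6 7 6 8 6 9 9 8 9 8 7 10 10
8<9: swap(3,3), lo=4 mid=4 ⇒ 6 7 6 8 6 9 9 8 9 8 7 10 10
6<9: swap(4,4), lo=5 mid=5 ⇒ 6 7 6 8 6 9 9 8 9 8 7 10 10
9=9: mid=6
9=9: mid=7
8<9: swap(5,7), lo=6 mid=8 ⇒ 6 7 6 8 6 8 9 9 9 8 7 10 10
9=9: mid=9
8<9: swap(6,9), lo=7 mid=10 ⇒ 6 7 6 8 6 8 8 9 9 9 7 10 10
7<9: swap(7,10), lo=8 mid=11 ⇒ 6 7 6 8 6 8 8 7 9 9 9 10 10
done. lo=8 hi=10; v=6 7 6 8 6 8 8 7 9 9 9 10 10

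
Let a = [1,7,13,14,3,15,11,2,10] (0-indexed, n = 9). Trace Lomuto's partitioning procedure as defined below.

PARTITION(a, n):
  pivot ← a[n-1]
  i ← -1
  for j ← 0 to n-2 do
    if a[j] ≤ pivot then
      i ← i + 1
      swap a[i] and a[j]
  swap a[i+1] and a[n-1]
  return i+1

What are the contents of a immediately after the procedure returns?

pivot=10, i=-1
j=0: 1≤10, i=0, swap(0,0) ⇒ [1,7,13,14,3,15,11,2,10]
j=1: 7≤10, i=1, swap(1,1) ⇒ [1,7,13,14,3,15,11,2,10]
j=2: 13>10, skip
j=3: 14>10, skip
j=4: 3≤10, i=2, swap(2,4) ⇒ [1,7,3,14,13,15,11,2,10]
j=5: 15>10, skip
j=6: 11>10, skip
j=7: 2≤10, i=3, swap(3,7) ⇒ [1,7,3,2,13,15,11,14,10]
swap(4,8) ⇒ [1,7,3,2,10,15,11,14,13]; return 4

[1,7,3,2,10,15,11,14,13]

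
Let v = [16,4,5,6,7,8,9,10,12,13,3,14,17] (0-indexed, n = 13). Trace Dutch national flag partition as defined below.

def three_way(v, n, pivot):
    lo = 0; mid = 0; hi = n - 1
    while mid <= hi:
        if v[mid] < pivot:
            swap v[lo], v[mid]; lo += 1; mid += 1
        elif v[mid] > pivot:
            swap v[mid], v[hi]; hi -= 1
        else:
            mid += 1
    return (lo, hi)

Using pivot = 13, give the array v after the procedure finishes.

[3,4,5,6,7,8,9,10,12,13,14,17,16]

pivot = 13; lo=0, mid=0, hi=12
v[mid]=16>13: swap v[0],v[12]; hi=11 → [17,4,5,6,7,8,9,10,12,13,3,14,16]
v[mid]=17>13: swap v[0],v[11]; hi=10 → [14,4,5,6,7,8,9,10,12,13,3,17,16]
v[mid]=14>13: swap v[0],v[10]; hi=9 → [3,4,5,6,7,8,9,10,12,13,14,17,16]
v[mid]=3<13: swap v[0],v[0]; lo=1,mid=1 → [3,4,5,6,7,8,9,10,12,13,14,17,16]
v[mid]=4<13: swap v[1],v[1]; lo=2,mid=2 → [3,4,5,6,7,8,9,10,12,13,14,17,16]
v[mid]=5<13: swap v[2],v[2]; lo=3,mid=3 → [3,4,5,6,7,8,9,10,12,13,14,17,16]
v[mid]=6<13: swap v[3],v[3]; lo=4,mid=4 → [3,4,5,6,7,8,9,10,12,13,14,17,16]
v[mid]=7<13: swap v[4],v[4]; lo=5,mid=5 → [3,4,5,6,7,8,9,10,12,13,14,17,16]
v[mid]=8<13: swap v[5],v[5]; lo=6,mid=6 → [3,4,5,6,7,8,9,10,12,13,14,17,16]
v[mid]=9<13: swap v[6],v[6]; lo=7,mid=7 → [3,4,5,6,7,8,9,10,12,13,14,17,16]
v[mid]=10<13: swap v[7],v[7]; lo=8,mid=8 → [3,4,5,6,7,8,9,10,12,13,14,17,16]
v[mid]=12<13: swap v[8],v[8]; lo=9,mid=9 → [3,4,5,6,7,8,9,10,12,13,14,17,16]
v[mid]=13=13: mid=10
end: lo=9, hi=9; v = [3,4,5,6,7,8,9,10,12,13,14,17,16]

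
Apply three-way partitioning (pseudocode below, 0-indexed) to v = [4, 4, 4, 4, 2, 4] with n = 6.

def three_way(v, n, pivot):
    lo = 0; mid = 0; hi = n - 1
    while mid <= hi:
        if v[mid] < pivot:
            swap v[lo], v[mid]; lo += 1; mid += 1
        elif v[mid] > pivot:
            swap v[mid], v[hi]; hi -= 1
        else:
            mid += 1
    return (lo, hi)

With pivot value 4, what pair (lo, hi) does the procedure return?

(1, 5)

pivot = 4; lo=0, mid=0, hi=5
v[mid]=4=4: mid=1
v[mid]=4=4: mid=2
v[mid]=4=4: mid=3
v[mid]=4=4: mid=4
v[mid]=2<4: swap v[0],v[4]; lo=1,mid=5 → [2, 4, 4, 4, 4, 4]
v[mid]=4=4: mid=6
end: lo=1, hi=5; v = [2, 4, 4, 4, 4, 4]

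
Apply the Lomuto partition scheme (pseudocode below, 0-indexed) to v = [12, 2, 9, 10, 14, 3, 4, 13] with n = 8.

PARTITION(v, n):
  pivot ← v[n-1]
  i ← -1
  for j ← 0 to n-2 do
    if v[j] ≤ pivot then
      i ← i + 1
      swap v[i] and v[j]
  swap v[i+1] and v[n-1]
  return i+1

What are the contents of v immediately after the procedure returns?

[12, 2, 9, 10, 3, 4, 13, 14]

pivot = v[7] = 13; i = -1
j=0: v[0]=12 ≤ 13 → i=0, swap v[0],v[0] (no change) → [12, 2, 9, 10, 14, 3, 4, 13]
j=1: v[1]=2 ≤ 13 → i=1, swap v[1],v[1] (no change) → [12, 2, 9, 10, 14, 3, 4, 13]
j=2: v[2]=9 ≤ 13 → i=2, swap v[2],v[2] (no change) → [12, 2, 9, 10, 14, 3, 4, 13]
j=3: v[3]=10 ≤ 13 → i=3, swap v[3],v[3] (no change) → [12, 2, 9, 10, 14, 3, 4, 13]
j=4: v[4]=14 > 13 → no swap
j=5: v[5]=3 ≤ 13 → i=4, swap v[4],v[5] → [12, 2, 9, 10, 3, 14, 4, 13]
j=6: v[6]=4 ≤ 13 → i=5, swap v[5],v[6] → [12, 2, 9, 10, 3, 4, 14, 13]
final swap v[6],v[7] → [12, 2, 9, 10, 3, 4, 13, 14]; return 6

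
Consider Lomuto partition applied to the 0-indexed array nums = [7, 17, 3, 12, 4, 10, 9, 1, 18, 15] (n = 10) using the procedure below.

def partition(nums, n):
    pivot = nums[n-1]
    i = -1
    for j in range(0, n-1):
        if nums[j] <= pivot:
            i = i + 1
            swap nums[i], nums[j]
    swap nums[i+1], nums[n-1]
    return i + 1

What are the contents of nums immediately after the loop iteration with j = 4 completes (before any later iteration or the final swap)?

pivot = nums[9] = 15; i = -1
j=0: nums[0]=7 ≤ 15 → i=0, swap nums[0],nums[0] (no change) → [7, 17, 3, 12, 4, 10, 9, 1, 18, 15]
j=1: nums[1]=17 > 15 → no swap
j=2: nums[2]=3 ≤ 15 → i=1, swap nums[1],nums[2] → [7, 3, 17, 12, 4, 10, 9, 1, 18, 15]
j=3: nums[3]=12 ≤ 15 → i=2, swap nums[2],nums[3] → [7, 3, 12, 17, 4, 10, 9, 1, 18, 15]
j=4: nums[4]=4 ≤ 15 → i=3, swap nums[3],nums[4] → [7, 3, 12, 4, 17, 10, 9, 1, 18, 15]
(after j=4) nums = [7, 3, 12, 4, 17, 10, 9, 1, 18, 15]

[7, 3, 12, 4, 17, 10, 9, 1, 18, 15]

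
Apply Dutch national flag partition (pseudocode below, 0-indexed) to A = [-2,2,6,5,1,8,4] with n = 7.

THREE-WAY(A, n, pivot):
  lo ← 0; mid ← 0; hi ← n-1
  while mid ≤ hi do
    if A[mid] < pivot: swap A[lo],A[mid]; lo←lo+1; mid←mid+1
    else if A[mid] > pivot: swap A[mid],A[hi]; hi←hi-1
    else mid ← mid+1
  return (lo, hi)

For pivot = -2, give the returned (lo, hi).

(0, 0)

pivot = -2; lo=0, mid=0, hi=6
A[mid]=-2=-2: mid=1
A[mid]=2>-2: swap A[1],A[6]; hi=5 → [-2,4,6,5,1,8,2]
A[mid]=4>-2: swap A[1],A[5]; hi=4 → [-2,8,6,5,1,4,2]
A[mid]=8>-2: swap A[1],A[4]; hi=3 → [-2,1,6,5,8,4,2]
A[mid]=1>-2: swap A[1],A[3]; hi=2 → [-2,5,6,1,8,4,2]
A[mid]=5>-2: swap A[1],A[2]; hi=1 → [-2,6,5,1,8,4,2]
A[mid]=6>-2: swap A[1],A[1]; hi=0 → [-2,6,5,1,8,4,2]
end: lo=0, hi=0; A = [-2,6,5,1,8,4,2]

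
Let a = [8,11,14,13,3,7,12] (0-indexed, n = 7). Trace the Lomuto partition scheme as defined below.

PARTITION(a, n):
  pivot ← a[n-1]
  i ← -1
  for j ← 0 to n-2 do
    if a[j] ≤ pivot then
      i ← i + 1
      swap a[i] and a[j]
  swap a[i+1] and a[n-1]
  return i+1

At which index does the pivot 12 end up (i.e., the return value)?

pivot=12, i=-1
j=0: 8≤12, i=0, swap(0,0) ⇒ [8,11,14,13,3,7,12]
j=1: 11≤12, i=1, swap(1,1) ⇒ [8,11,14,13,3,7,12]
j=2: 14>12, skip
j=3: 13>12, skip
j=4: 3≤12, i=2, swap(2,4) ⇒ [8,11,3,13,14,7,12]
j=5: 7≤12, i=3, swap(3,5) ⇒ [8,11,3,7,14,13,12]
swap(4,6) ⇒ [8,11,3,7,12,13,14]; return 4

4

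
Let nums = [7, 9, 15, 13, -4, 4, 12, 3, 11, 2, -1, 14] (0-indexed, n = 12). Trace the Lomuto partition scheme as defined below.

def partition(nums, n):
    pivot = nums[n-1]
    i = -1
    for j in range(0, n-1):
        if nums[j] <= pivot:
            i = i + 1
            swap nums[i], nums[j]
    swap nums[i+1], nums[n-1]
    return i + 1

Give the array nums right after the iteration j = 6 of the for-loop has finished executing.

pivot=14, i=-1
j=0: 7≤14, i=0, swap(0,0) ⇒ [7, 9, 15, 13, -4, 4, 12, 3, 11, 2, -1, 14]
j=1: 9≤14, i=1, swap(1,1) ⇒ [7, 9, 15, 13, -4, 4, 12, 3, 11, 2, -1, 14]
j=2: 15>14, skip
j=3: 13≤14, i=2, swap(2,3) ⇒ [7, 9, 13, 15, -4, 4, 12, 3, 11, 2, -1, 14]
j=4: -4≤14, i=3, swap(3,4) ⇒ [7, 9, 13, -4, 15, 4, 12, 3, 11, 2, -1, 14]
j=5: 4≤14, i=4, swap(4,5) ⇒ [7, 9, 13, -4, 4, 15, 12, 3, 11, 2, -1, 14]
j=6: 12≤14, i=5, swap(5,6) ⇒ [7, 9, 13, -4, 4, 12, 15, 3, 11, 2, -1, 14]
(after j=6) nums = [7, 9, 13, -4, 4, 12, 15, 3, 11, 2, -1, 14]

[7, 9, 13, -4, 4, 12, 15, 3, 11, 2, -1, 14]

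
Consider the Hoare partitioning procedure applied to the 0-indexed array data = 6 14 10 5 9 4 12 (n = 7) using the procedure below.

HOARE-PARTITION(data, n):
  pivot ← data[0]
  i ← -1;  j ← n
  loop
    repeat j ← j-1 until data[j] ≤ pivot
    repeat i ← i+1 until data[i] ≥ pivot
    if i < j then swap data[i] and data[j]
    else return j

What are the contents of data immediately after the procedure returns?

pivot = data[0] = 6; i = -1, j = 7
j→5 (data[5]=4≤6), i→0 (data[0]=6≥6); i<j, swap → 4 14 10 5 9 6 12
j→3 (data[3]=5≤6), i→1 (data[1]=14≥6); i<j, swap → 4 5 10 14 9 6 12
j→1, i→2; i≥j, return j=1. data = 4 5 10 14 9 6 12

4 5 10 14 9 6 12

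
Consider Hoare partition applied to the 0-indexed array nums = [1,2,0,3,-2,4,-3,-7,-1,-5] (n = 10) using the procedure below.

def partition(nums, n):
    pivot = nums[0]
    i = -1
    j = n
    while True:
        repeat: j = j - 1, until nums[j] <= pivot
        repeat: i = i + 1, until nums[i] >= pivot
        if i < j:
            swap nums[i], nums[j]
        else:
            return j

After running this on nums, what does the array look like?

[-5,-1,0,-7,-2,-3,4,3,2,1]

pivot = nums[0] = 1; i = -1, j = 10
j→9 (nums[9]=-5≤1), i→0 (nums[0]=1≥1); i<j, swap → [-5,2,0,3,-2,4,-3,-7,-1,1]
j→8 (nums[8]=-1≤1), i→1 (nums[1]=2≥1); i<j, swap → [-5,-1,0,3,-2,4,-3,-7,2,1]
j→7 (nums[7]=-7≤1), i→3 (nums[3]=3≥1); i<j, swap → [-5,-1,0,-7,-2,4,-3,3,2,1]
j→6 (nums[6]=-3≤1), i→5 (nums[5]=4≥1); i<j, swap → [-5,-1,0,-7,-2,-3,4,3,2,1]
j→5, i→6; i≥j, return j=5. nums = [-5,-1,0,-7,-2,-3,4,3,2,1]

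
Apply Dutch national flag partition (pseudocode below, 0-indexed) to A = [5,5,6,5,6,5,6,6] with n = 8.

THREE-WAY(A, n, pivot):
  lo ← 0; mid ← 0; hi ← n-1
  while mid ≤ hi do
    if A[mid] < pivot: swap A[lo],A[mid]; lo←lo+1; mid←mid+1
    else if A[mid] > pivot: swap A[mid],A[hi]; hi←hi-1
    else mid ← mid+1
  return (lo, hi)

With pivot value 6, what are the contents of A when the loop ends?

[5,5,5,5,6,6,6,6]

pivot = 6; lo=0, mid=0, hi=7
A[mid]=5<6: swap A[0],A[0]; lo=1,mid=1 → [5,5,6,5,6,5,6,6]
A[mid]=5<6: swap A[1],A[1]; lo=2,mid=2 → [5,5,6,5,6,5,6,6]
A[mid]=6=6: mid=3
A[mid]=5<6: swap A[2],A[3]; lo=3,mid=4 → [5,5,5,6,6,5,6,6]
A[mid]=6=6: mid=5
A[mid]=5<6: swap A[3],A[5]; lo=4,mid=6 → [5,5,5,5,6,6,6,6]
A[mid]=6=6: mid=7
A[mid]=6=6: mid=8
end: lo=4, hi=7; A = [5,5,5,5,6,6,6,6]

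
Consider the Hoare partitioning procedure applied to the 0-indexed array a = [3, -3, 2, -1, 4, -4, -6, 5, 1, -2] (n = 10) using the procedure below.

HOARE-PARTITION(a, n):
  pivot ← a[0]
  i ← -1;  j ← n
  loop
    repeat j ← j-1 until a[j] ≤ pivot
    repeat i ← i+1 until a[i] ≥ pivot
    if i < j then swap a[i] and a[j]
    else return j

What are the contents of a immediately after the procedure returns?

pivot=3
j stops at 9 (-2), i stops at 0 (3); swap ⇒ [-2, -3, 2, -1, 4, -4, -6, 5, 1, 3]
j stops at 8 (1), i stops at 4 (4); swap ⇒ [-2, -3, 2, -1, 1, -4, -6, 5, 4, 3]
j stops at 6, i stops at 7; i≥j ⇒ return 6. a=[-2, -3, 2, -1, 1, -4, -6, 5, 4, 3]

[-2, -3, 2, -1, 1, -4, -6, 5, 4, 3]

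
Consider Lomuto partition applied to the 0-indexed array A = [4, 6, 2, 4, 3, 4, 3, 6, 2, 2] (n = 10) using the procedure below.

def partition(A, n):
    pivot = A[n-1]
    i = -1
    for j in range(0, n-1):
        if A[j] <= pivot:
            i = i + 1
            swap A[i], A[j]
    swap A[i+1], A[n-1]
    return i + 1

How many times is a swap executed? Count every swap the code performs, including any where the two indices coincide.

pivot = A[9] = 2; i = -1
j=0: A[0]=4 > 2 → no swap
j=1: A[1]=6 > 2 → no swap
j=2: A[2]=2 ≤ 2 → i=0, swap A[0],A[2] → [2, 6, 4, 4, 3, 4, 3, 6, 2, 2]
j=3: A[3]=4 > 2 → no swap
j=4: A[4]=3 > 2 → no swap
j=5: A[5]=4 > 2 → no swap
j=6: A[6]=3 > 2 → no swap
j=7: A[7]=6 > 2 → no swap
j=8: A[8]=2 ≤ 2 → i=1, swap A[1],A[8] → [2, 2, 4, 4, 3, 4, 3, 6, 6, 2]
final swap A[2],A[9] → [2, 2, 2, 4, 3, 4, 3, 6, 6, 4]; return 2

3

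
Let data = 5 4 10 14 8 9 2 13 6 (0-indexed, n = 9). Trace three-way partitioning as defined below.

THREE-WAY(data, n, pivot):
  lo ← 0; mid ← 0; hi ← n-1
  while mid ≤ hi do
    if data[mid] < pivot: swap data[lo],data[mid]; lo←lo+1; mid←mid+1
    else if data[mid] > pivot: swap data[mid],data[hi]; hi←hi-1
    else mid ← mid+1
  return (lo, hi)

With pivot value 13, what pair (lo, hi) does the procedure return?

lo=0 mid=0 hi=8
5<13: swap(0,0), lo=1 mid=1 ⇒ 5 4 10 14 8 9 2 13 6
4<13: swap(1,1), lo=2 mid=2 ⇒ 5 4 10 14 8 9 2 13 6
10<13: swap(2,2), lo=3 mid=3 ⇒ 5 4 10 14 8 9 2 13 6
14>13: swap(3,8), hi=7 ⇒ 5 4 10 6 8 9 2 13 14
6<13: swap(3,3), lo=4 mid=4 ⇒ 5 4 10 6 8 9 2 13 14
8<13: swap(4,4), lo=5 mid=5 ⇒ 5 4 10 6 8 9 2 13 14
9<13: swap(5,5), lo=6 mid=6 ⇒ 5 4 10 6 8 9 2 13 14
2<13: swap(6,6), lo=7 mid=7 ⇒ 5 4 10 6 8 9 2 13 14
13=13: mid=8
done. lo=7 hi=7; data=5 4 10 6 8 9 2 13 14

(7, 7)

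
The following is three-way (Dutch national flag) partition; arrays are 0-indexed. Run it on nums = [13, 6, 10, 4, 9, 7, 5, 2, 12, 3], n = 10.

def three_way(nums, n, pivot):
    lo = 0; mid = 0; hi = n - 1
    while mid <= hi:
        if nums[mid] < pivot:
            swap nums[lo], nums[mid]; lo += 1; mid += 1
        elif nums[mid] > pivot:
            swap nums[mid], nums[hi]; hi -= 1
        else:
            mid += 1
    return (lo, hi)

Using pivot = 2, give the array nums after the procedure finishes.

lo=0 mid=0 hi=9
13>2: swap(0,9), hi=8 ⇒ [3, 6, 10, 4, 9, 7, 5, 2, 12, 13]
3>2: swap(0,8), hi=7 ⇒ [12, 6, 10, 4, 9, 7, 5, 2, 3, 13]
12>2: swap(0,7), hi=6 ⇒ [2, 6, 10, 4, 9, 7, 5, 12, 3, 13]
2=2: mid=1
6>2: swap(1,6), hi=5 ⇒ [2, 5, 10, 4, 9, 7, 6, 12, 3, 13]
5>2: swap(1,5), hi=4 ⇒ [2, 7, 10, 4, 9, 5, 6, 12, 3, 13]
7>2: swap(1,4), hi=3 ⇒ [2, 9, 10, 4, 7, 5, 6, 12, 3, 13]
9>2: swap(1,3), hi=2 ⇒ [2, 4, 10, 9, 7, 5, 6, 12, 3, 13]
4>2: swap(1,2), hi=1 ⇒ [2, 10, 4, 9, 7, 5, 6, 12, 3, 13]
10>2: swap(1,1), hi=0 ⇒ [2, 10, 4, 9, 7, 5, 6, 12, 3, 13]
done. lo=0 hi=0; nums=[2, 10, 4, 9, 7, 5, 6, 12, 3, 13]

[2, 10, 4, 9, 7, 5, 6, 12, 3, 13]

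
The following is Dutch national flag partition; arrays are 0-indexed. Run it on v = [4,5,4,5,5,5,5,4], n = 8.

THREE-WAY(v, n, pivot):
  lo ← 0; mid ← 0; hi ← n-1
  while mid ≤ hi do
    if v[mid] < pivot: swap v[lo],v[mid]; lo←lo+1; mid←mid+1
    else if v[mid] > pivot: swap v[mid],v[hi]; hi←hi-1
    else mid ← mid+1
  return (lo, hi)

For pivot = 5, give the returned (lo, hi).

(3, 7)

lo=0 mid=0 hi=7
4<5: swap(0,0), lo=1 mid=1 ⇒ [4,5,4,5,5,5,5,4]
5=5: mid=2
4<5: swap(1,2), lo=2 mid=3 ⇒ [4,4,5,5,5,5,5,4]
5=5: mid=4
5=5: mid=5
5=5: mid=6
5=5: mid=7
4<5: swap(2,7), lo=3 mid=8 ⇒ [4,4,4,5,5,5,5,5]
done. lo=3 hi=7; v=[4,4,4,5,5,5,5,5]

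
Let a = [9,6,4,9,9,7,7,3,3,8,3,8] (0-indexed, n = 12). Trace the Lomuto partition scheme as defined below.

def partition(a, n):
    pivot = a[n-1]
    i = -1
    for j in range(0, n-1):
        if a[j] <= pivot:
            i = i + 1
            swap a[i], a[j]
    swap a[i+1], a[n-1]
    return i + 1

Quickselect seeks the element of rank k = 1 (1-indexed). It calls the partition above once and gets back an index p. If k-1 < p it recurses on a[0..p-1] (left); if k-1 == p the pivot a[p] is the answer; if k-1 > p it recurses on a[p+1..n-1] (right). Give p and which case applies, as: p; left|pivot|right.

8; left

pivot = a[11] = 8; i = -1
j=0: a[0]=9 > 8 → no swap
j=1: a[1]=6 ≤ 8 → i=0, swap a[0],a[1] → [6,9,4,9,9,7,7,3,3,8,3,8]
j=2: a[2]=4 ≤ 8 → i=1, swap a[1],a[2] → [6,4,9,9,9,7,7,3,3,8,3,8]
j=3: a[3]=9 > 8 → no swap
j=4: a[4]=9 > 8 → no swap
j=5: a[5]=7 ≤ 8 → i=2, swap a[2],a[5] → [6,4,7,9,9,9,7,3,3,8,3,8]
j=6: a[6]=7 ≤ 8 → i=3, swap a[3],a[6] → [6,4,7,7,9,9,9,3,3,8,3,8]
j=7: a[7]=3 ≤ 8 → i=4, swap a[4],a[7] → [6,4,7,7,3,9,9,9,3,8,3,8]
j=8: a[8]=3 ≤ 8 → i=5, swap a[5],a[8] → [6,4,7,7,3,3,9,9,9,8,3,8]
j=9: a[9]=8 ≤ 8 → i=6, swap a[6],a[9] → [6,4,7,7,3,3,8,9,9,9,3,8]
j=10: a[10]=3 ≤ 8 → i=7, swap a[7],a[10] → [6,4,7,7,3,3,8,3,9,9,9,8]
final swap a[8],a[11] → [6,4,7,7,3,3,8,3,8,9,9,9]; return 8
p = 8; k-1 = 0 < 8 ⇒ left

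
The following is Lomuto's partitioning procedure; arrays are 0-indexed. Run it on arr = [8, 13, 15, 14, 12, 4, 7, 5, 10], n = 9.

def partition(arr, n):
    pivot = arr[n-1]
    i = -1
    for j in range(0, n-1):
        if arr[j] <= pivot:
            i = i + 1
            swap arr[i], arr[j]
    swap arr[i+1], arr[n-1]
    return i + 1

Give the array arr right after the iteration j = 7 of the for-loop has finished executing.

[8, 4, 7, 5, 12, 13, 15, 14, 10]

pivot = arr[8] = 10; i = -1
j=0: arr[0]=8 ≤ 10 → i=0, swap arr[0],arr[0] (no change) → [8, 13, 15, 14, 12, 4, 7, 5, 10]
j=1: arr[1]=13 > 10 → no swap
j=2: arr[2]=15 > 10 → no swap
j=3: arr[3]=14 > 10 → no swap
j=4: arr[4]=12 > 10 → no swap
j=5: arr[5]=4 ≤ 10 → i=1, swap arr[1],arr[5] → [8, 4, 15, 14, 12, 13, 7, 5, 10]
j=6: arr[6]=7 ≤ 10 → i=2, swap arr[2],arr[6] → [8, 4, 7, 14, 12, 13, 15, 5, 10]
j=7: arr[7]=5 ≤ 10 → i=3, swap arr[3],arr[7] → [8, 4, 7, 5, 12, 13, 15, 14, 10]
(after j=7) arr = [8, 4, 7, 5, 12, 13, 15, 14, 10]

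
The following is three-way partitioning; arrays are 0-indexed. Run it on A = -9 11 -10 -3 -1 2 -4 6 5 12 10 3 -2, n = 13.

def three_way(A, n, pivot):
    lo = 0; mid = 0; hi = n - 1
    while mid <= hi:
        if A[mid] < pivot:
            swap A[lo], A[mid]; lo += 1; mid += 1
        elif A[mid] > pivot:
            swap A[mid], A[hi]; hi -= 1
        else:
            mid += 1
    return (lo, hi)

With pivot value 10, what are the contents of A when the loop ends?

-9 -2 -10 -3 -1 2 -4 6 5 3 10 12 11

pivot = 10; lo=0, mid=0, hi=12
A[mid]=-9<10: swap A[0],A[0]; lo=1,mid=1 → -9 11 -10 -3 -1 2 -4 6 5 12 10 3 -2
A[mid]=11>10: swap A[1],A[12]; hi=11 → -9 -2 -10 -3 -1 2 -4 6 5 12 10 3 11
A[mid]=-2<10: swap A[1],A[1]; lo=2,mid=2 → -9 -2 -10 -3 -1 2 -4 6 5 12 10 3 11
A[mid]=-10<10: swap A[2],A[2]; lo=3,mid=3 → -9 -2 -10 -3 -1 2 -4 6 5 12 10 3 11
A[mid]=-3<10: swap A[3],A[3]; lo=4,mid=4 → -9 -2 -10 -3 -1 2 -4 6 5 12 10 3 11
A[mid]=-1<10: swap A[4],A[4]; lo=5,mid=5 → -9 -2 -10 -3 -1 2 -4 6 5 12 10 3 11
A[mid]=2<10: swap A[5],A[5]; lo=6,mid=6 → -9 -2 -10 -3 -1 2 -4 6 5 12 10 3 11
A[mid]=-4<10: swap A[6],A[6]; lo=7,mid=7 → -9 -2 -10 -3 -1 2 -4 6 5 12 10 3 11
A[mid]=6<10: swap A[7],A[7]; lo=8,mid=8 → -9 -2 -10 -3 -1 2 -4 6 5 12 10 3 11
A[mid]=5<10: swap A[8],A[8]; lo=9,mid=9 → -9 -2 -10 -3 -1 2 -4 6 5 12 10 3 11
A[mid]=12>10: swap A[9],A[11]; hi=10 → -9 -2 -10 -3 -1 2 -4 6 5 3 10 12 11
A[mid]=3<10: swap A[9],A[9]; lo=10,mid=10 → -9 -2 -10 -3 -1 2 -4 6 5 3 10 12 11
A[mid]=10=10: mid=11
end: lo=10, hi=10; A = -9 -2 -10 -3 -1 2 -4 6 5 3 10 12 11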